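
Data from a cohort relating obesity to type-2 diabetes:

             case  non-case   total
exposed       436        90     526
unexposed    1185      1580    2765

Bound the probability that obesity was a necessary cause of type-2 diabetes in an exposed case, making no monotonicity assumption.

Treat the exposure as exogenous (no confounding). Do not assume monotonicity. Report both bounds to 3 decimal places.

0.483 ≤ PN ≤ 0.689

p₁ = P(outcome | exposed) = 436/526 = 0.8289
p₀ = P(outcome | unexposed) = 1185/2765 = 0.42857
Under exogeneity alone the bounds on PN are max{0,(p₁−p₀)/p₁} ≤ PN ≤ min{1,(1−p₀)/p₁}.
  lower = (p₁ − p₀)/p₁ = 0.40033 / 0.8289 ≈ 0.4830
  upper = min{1, (1 − p₀)/p₁} = 0.57143 / 0.8289 ≈ 0.6894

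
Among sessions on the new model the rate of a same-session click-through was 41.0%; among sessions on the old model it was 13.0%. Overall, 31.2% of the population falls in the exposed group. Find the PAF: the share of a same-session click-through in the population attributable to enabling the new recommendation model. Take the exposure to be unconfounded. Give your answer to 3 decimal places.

PAF ≈ 0.402

p₁ = 0.41, p₀ = 0.13.
Overall risk P(Y=1) = π·p₁ + (1−π)·p₀ = 0.312×0.41 + 0.688×0.13 = 0.21736.
Under exogeneity, PAF = [P(Y=1) − p₀] / P(Y=1).
PAF = (0.21736 − 0.13) / 0.21736 ≈ 0.4019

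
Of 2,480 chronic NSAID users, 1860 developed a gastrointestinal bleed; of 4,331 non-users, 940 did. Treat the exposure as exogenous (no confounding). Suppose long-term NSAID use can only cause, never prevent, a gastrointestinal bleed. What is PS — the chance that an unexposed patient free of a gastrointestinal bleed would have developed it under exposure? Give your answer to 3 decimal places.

PS ≈ 0.681

p₁ = P(outcome | exposed) = 1860/2480 = 0.75
p₀ = P(outcome | unexposed) = 940/4331 = 0.21704
Under exogeneity and monotonicity, PS = (p₁ − p₀) / (1 − p₀).
PS = (0.75 − 0.21704) / (1 − 0.21704) = 0.53296 / 0.78296 ≈ 0.6807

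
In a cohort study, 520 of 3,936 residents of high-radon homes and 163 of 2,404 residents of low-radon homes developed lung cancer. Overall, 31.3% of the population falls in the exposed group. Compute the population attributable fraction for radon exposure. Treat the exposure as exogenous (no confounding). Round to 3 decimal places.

p₁ = P(outcome | exposed) = 520/3936 = 0.13211
p₀ = P(outcome | unexposed) = 163/2404 = 0.067804
Overall risk P(Y=1) = π·p₁ + (1−π)·p₀ = 0.313×0.13211 + 0.687×0.067804 = 0.087933.
Under exogeneity, PAF = [P(Y=1) − p₀] / P(Y=1).
PAF = (0.087933 − 0.067804) / 0.087933 ≈ 0.2289

PAF ≈ 0.229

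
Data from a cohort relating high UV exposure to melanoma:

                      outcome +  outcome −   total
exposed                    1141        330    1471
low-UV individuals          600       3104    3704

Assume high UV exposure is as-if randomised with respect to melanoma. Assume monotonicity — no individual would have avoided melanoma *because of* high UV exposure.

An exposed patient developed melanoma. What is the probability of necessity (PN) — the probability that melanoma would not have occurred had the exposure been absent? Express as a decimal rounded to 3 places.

PN ≈ 0.791

p₁ = P(outcome | exposed) = 1141/1471 = 0.77566
p₀ = P(outcome | unexposed) = 600/3704 = 0.16199
Under exogeneity and monotonicity, PN = (p₁ − p₀)/p₁.
PN = (0.77566 − 0.16199) / 0.77566 ≈ 0.7912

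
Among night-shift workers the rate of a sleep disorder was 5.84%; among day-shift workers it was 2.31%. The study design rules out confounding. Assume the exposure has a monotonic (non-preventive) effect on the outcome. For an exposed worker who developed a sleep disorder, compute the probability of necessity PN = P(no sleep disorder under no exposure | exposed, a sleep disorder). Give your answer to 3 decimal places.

PN ≈ 0.604

p₁ = 0.0584, p₀ = 0.0231.
Under exogeneity and monotonicity, PN = (p₁ − p₀) / p₁.
PN = (0.0584 − 0.0231) / 0.0584 = 0.0353 / 0.0584 ≈ 0.6045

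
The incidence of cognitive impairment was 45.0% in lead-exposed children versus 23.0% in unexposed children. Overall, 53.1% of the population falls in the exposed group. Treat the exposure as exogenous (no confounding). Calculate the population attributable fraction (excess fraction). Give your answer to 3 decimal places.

PAF ≈ 0.337

p₁ = 0.45, p₀ = 0.23.
Overall risk P(Y=1) = π·p₁ + (1−π)·p₀ = 0.531×0.45 + 0.469×0.23 = 0.34682.
Under exogeneity, PAF = [P(Y=1) − p₀] / P(Y=1).
PAF = (0.34682 − 0.23) / 0.34682 ≈ 0.3368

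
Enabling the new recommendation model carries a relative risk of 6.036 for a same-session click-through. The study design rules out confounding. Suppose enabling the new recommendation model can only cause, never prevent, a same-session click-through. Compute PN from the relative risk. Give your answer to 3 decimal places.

PN ≈ 0.834

Under exogeneity and monotonicity, PN = (RR − 1) / RR = 1 − 1/RR.
PN = (6.036 − 1) / 6.036 = 5.036 / 6.036 ≈ 0.8343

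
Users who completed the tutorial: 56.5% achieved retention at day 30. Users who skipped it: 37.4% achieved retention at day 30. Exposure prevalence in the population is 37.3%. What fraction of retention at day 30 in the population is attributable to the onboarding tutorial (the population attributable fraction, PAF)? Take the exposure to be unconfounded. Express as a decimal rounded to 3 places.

PAF ≈ 0.160

p₁ = 0.565, p₀ = 0.374.
Overall risk P(Y=1) = π·p₁ + (1−π)·p₀ = 0.373×0.565 + 0.627×0.374 = 0.44524.
Under exogeneity, PAF = [P(Y=1) − p₀] / P(Y=1).
PAF = (0.44524 − 0.374) / 0.44524 ≈ 0.1600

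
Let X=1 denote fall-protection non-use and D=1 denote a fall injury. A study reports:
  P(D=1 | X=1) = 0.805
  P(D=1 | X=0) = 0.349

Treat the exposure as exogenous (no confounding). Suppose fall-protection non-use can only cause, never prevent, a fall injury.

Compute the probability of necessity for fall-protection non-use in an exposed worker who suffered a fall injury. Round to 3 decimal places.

Let p₁ = 0.805, p₀ = 0.349.
Under exogeneity and monotonicity, PN = (p₁ − p₀) / p₁.
PN = (0.805 − 0.349) / 0.805 = 0.456 / 0.805 ≈ 0.5665

PN ≈ 0.566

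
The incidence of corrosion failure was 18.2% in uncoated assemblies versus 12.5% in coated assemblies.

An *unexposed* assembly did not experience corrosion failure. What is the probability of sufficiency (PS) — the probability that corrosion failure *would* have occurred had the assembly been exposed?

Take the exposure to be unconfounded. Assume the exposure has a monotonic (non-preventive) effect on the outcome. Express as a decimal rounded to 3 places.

p₁ = 0.182, p₀ = 0.125.
Under exogeneity and monotonicity, PS = (p₁ − p₀) / (1 − p₀).
PS = (0.182 − 0.125) / (1 − 0.125) = 0.057 / 0.875 ≈ 0.0651

PS ≈ 0.065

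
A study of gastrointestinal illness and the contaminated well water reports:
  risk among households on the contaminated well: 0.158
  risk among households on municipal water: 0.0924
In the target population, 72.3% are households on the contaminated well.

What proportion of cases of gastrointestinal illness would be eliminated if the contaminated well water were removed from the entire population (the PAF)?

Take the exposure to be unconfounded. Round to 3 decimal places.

Let p₁ = 0.158, p₀ = 0.0924.
Overall risk P(Y=1) = π·p₁ + (1−π)·p₀ = 0.723×0.158 + 0.277×0.0924 = 0.13983.
Under exogeneity, PAF = [P(Y=1) − p₀] / P(Y=1).
PAF = (0.13983 − 0.0924) / 0.13983 ≈ 0.3392

PAF ≈ 0.339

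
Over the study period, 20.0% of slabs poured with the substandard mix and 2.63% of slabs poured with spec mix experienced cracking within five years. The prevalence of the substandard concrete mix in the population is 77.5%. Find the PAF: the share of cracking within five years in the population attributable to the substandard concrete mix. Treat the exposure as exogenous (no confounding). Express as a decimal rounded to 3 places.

PAF ≈ 0.837

p₁ = 0.2, p₀ = 0.0263.
Overall risk P(Y=1) = π·p₁ + (1−π)·p₀ = 0.775×0.2 + 0.225×0.0263 = 0.16092.
Under exogeneity, PAF = [P(Y=1) − p₀] / P(Y=1).
PAF = (0.16092 − 0.0263) / 0.16092 ≈ 0.8366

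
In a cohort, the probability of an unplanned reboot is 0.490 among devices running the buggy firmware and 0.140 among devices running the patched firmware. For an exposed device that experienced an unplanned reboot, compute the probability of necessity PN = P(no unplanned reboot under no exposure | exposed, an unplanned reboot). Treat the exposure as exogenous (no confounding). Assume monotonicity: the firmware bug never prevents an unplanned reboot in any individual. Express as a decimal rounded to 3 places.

PN ≈ 0.714

Let p₁ = 0.49, p₀ = 0.14.
Under exogeneity and monotonicity, PN = (p₁ − p₀) / p₁.
PN = (0.49 − 0.14) / 0.49 = 0.35 / 0.49 ≈ 0.7143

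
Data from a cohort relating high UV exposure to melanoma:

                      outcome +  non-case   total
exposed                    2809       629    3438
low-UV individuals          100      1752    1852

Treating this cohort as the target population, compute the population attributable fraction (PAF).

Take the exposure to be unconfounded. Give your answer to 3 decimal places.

PAF ≈ 0.902

p₁ = P(outcome | exposed) = 2809/3438 = 0.81704
p₀ = P(outcome | unexposed) = 100/1852 = 0.053996
Exposure prevalence π = 3438/5290 = 0.64991; overall risk P(Y=1) = 0.54991.
Under exogeneity, PAF = [P(Y=1) − p₀]/P(Y=1).
PAF = (0.54991 − 0.053996) / 0.54991 ≈ 0.9018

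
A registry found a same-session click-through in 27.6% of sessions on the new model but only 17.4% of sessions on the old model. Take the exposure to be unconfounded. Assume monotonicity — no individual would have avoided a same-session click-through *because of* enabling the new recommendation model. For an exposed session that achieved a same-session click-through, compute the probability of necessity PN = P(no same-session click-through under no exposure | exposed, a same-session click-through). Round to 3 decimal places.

PN ≈ 0.370

p₁ = 0.276, p₀ = 0.174.
Under exogeneity and monotonicity, PN = (p₁ − p₀) / p₁.
PN = (0.276 − 0.174) / 0.276 = 0.102 / 0.276 ≈ 0.3696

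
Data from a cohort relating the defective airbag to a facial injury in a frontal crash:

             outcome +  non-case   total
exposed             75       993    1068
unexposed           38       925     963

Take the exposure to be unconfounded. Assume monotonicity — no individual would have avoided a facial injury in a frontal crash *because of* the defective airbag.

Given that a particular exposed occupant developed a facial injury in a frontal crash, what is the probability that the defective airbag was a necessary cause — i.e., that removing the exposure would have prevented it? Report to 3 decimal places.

p₁ = P(outcome | exposed) = 75/1068 = 0.070225
p₀ = P(outcome | unexposed) = 38/963 = 0.03946
Under exogeneity and monotonicity, PN = (p₁ − p₀)/p₁.
PN = (0.070225 − 0.03946) / 0.070225 ≈ 0.4381

PN ≈ 0.438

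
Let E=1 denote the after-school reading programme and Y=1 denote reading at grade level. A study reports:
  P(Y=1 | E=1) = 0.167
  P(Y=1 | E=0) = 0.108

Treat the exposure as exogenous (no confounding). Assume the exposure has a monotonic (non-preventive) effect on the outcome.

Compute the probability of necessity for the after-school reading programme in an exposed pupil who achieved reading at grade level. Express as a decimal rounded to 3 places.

Let p₁ = 0.167, p₀ = 0.108.
Under exogeneity and monotonicity, PN = (p₁ − p₀) / p₁.
PN = (0.167 − 0.108) / 0.167 = 0.059 / 0.167 ≈ 0.3533

PN ≈ 0.353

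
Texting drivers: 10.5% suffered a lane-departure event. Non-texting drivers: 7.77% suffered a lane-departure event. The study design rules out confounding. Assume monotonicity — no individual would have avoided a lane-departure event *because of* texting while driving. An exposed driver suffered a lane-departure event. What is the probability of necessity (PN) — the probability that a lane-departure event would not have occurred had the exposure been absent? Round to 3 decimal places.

PN ≈ 0.260

p₁ = 0.105, p₀ = 0.0777.
Under exogeneity and monotonicity, PN = (p₁ − p₀) / p₁.
PN = (0.105 − 0.0777) / 0.105 = 0.0273 / 0.105 ≈ 0.2600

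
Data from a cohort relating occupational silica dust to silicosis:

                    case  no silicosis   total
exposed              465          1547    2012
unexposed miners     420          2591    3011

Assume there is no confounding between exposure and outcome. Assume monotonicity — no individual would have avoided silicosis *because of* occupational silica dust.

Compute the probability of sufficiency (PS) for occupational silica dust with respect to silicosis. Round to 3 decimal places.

p₁ = P(outcome | exposed) = 465/2012 = 0.23111
p₀ = P(outcome | unexposed) = 420/3011 = 0.13949
Under exogeneity and monotonicity, PS = (p₁ − p₀) / (1 − p₀).
PS = (0.23111 − 0.13949) / (1 − 0.13949) = 0.091625 / 0.86051 ≈ 0.1065

PS ≈ 0.106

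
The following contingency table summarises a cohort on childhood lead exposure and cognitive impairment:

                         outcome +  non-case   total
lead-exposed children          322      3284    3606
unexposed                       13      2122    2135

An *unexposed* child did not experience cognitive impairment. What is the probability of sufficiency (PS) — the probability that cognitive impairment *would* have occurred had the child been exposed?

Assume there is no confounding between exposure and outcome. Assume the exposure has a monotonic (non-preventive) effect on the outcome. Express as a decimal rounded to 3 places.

p₁ = P(outcome | exposed) = 322/3606 = 0.089296
p₀ = P(outcome | unexposed) = 13/2135 = 0.006089
Under exogeneity and monotonicity, PS = (p₁ − p₀)/(1 − p₀).
PS = (0.089296 − 0.006089) / 0.99391 ≈ 0.0837

PS ≈ 0.084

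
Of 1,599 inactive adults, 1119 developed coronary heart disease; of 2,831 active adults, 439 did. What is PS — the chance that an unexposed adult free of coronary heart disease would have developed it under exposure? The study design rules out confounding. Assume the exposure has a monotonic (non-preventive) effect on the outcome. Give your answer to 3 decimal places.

PS ≈ 0.645

p₁ = P(outcome | exposed) = 1119/1599 = 0.69981
p₀ = P(outcome | unexposed) = 439/2831 = 0.15507
Under exogeneity and monotonicity, PS = (p₁ − p₀) / (1 − p₀).
PS = (0.69981 − 0.15507) / (1 − 0.15507) = 0.54474 / 0.84493 ≈ 0.6447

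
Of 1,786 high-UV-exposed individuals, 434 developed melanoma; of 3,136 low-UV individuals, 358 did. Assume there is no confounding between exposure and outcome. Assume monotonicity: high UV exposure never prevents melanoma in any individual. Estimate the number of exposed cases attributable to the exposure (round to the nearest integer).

p₁ = P(outcome | exposed) = 434/1786 = 0.243
p₀ = P(outcome | unexposed) = 358/3136 = 0.11416
PN = (p₁ − p₀)/p₁ = (0.243 − 0.11416) / 0.243 ≈ 0.53022.
Attributable cases ≈ PN × (exposed cases) = 0.53022 × 434 ≈ 230.11.

about 230 cases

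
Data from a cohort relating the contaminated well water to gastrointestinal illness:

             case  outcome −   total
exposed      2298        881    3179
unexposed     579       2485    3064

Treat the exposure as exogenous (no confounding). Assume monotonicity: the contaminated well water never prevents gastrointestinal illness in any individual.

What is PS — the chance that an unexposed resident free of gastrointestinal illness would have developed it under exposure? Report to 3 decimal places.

PS ≈ 0.658

p₁ = P(outcome | exposed) = 2298/3179 = 0.72287
p₀ = P(outcome | unexposed) = 579/3064 = 0.18897
Under exogeneity and monotonicity, PS = (p₁ − p₀)/(1 − p₀).
PS = (0.72287 − 0.18897) / 0.81103 ≈ 0.6583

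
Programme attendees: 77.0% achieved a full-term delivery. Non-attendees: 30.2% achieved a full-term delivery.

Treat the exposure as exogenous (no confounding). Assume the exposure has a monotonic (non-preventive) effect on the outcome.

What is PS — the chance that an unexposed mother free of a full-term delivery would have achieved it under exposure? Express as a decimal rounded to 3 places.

p₁ = 0.77, p₀ = 0.302.
Under exogeneity and monotonicity, PS = (p₁ − p₀) / (1 − p₀).
PS = (0.77 − 0.302) / (1 − 0.302) = 0.468 / 0.698 ≈ 0.6705

PS ≈ 0.670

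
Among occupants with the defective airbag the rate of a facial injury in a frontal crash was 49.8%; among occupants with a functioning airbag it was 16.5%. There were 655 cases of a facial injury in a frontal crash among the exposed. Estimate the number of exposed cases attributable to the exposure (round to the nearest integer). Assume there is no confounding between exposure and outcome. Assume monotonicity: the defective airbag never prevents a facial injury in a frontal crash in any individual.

about 438 cases

p₁ = 0.498, p₀ = 0.165.
PN = (p₁ − p₀)/p₁ = (0.498 − 0.165) / 0.498 ≈ 0.66867.
Attributable cases ≈ PN × (exposed cases) = 0.66867 × 655 ≈ 437.98.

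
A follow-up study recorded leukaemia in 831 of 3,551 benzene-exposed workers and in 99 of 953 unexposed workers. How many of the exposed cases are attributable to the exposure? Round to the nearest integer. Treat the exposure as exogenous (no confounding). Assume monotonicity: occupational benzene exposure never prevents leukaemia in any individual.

p₁ = P(outcome | exposed) = 831/3551 = 0.23402
p₀ = P(outcome | unexposed) = 99/953 = 0.10388
PN = (p₁ − p₀)/p₁ = (0.23402 − 0.10388) / 0.23402 ≈ 0.55609.
Attributable cases ≈ PN × (exposed cases) = 0.55609 × 831 ≈ 462.11.

about 462 cases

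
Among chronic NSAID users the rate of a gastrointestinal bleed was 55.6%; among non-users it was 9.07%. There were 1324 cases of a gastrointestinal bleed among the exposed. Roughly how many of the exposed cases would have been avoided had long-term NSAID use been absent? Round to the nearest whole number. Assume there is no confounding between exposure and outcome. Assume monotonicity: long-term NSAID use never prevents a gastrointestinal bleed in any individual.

about 1108 cases

p₁ = 0.556, p₀ = 0.0907.
PN = (p₁ − p₀)/p₁ = (0.556 − 0.0907) / 0.556 ≈ 0.83687.
Attributable cases ≈ PN × (exposed cases) = 0.83687 × 1324 ≈ 1108.02.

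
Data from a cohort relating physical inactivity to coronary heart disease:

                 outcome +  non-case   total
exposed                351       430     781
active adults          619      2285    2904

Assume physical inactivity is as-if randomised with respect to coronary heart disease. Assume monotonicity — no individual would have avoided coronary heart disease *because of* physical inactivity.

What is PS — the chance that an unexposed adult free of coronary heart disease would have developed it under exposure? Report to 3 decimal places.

PS ≈ 0.300

p₁ = P(outcome | exposed) = 351/781 = 0.44942
p₀ = P(outcome | unexposed) = 619/2904 = 0.21315
Under exogeneity and monotonicity, PS = (p₁ − p₀)/(1 − p₀).
PS = (0.44942 − 0.21315) / 0.78685 ≈ 0.3003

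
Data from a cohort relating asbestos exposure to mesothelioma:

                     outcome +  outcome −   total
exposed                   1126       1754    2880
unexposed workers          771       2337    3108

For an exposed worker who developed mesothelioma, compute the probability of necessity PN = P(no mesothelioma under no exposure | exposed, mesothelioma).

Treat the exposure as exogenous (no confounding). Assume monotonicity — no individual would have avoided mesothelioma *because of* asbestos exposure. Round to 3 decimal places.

PN ≈ 0.366

p₁ = P(outcome | exposed) = 1126/2880 = 0.39097
p₀ = P(outcome | unexposed) = 771/3108 = 0.24807
Under exogeneity and monotonicity, PN = (p₁ − p₀)/p₁.
PN = (0.39097 − 0.24807) / 0.39097 ≈ 0.3655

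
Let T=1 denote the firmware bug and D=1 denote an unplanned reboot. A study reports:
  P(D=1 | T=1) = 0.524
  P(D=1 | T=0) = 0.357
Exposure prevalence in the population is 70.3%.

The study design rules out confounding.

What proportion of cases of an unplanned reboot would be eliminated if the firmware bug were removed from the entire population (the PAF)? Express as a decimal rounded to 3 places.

Let p₁ = 0.524, p₀ = 0.357.
Overall risk P(Y=1) = π·p₁ + (1−π)·p₀ = 0.703×0.524 + 0.297×0.357 = 0.4744.
Under exogeneity, PAF = [P(Y=1) − p₀] / P(Y=1).
PAF = (0.4744 − 0.357) / 0.4744 ≈ 0.2475

PAF ≈ 0.247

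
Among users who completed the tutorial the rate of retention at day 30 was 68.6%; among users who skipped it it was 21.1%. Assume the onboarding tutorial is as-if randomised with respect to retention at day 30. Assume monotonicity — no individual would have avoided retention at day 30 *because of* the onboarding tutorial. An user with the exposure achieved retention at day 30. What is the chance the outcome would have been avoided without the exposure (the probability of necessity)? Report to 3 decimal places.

PN ≈ 0.692

p₁ = 0.686, p₀ = 0.211.
Under exogeneity and monotonicity, PN = (p₁ − p₀) / p₁.
PN = (0.686 − 0.211) / 0.686 = 0.475 / 0.686 ≈ 0.6924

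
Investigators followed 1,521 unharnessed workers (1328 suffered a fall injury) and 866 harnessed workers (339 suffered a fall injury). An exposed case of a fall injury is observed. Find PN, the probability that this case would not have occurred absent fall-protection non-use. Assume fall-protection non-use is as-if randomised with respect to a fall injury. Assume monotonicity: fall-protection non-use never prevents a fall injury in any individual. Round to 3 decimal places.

p₁ = P(outcome | exposed) = 1328/1521 = 0.87311
p₀ = P(outcome | unexposed) = 339/866 = 0.39145
Under exogeneity and monotonicity, PN = (p₁ − p₀) / p₁.
PN = (0.87311 − 0.39145) / 0.87311 = 0.48165 / 0.87311 ≈ 0.5517

PN ≈ 0.552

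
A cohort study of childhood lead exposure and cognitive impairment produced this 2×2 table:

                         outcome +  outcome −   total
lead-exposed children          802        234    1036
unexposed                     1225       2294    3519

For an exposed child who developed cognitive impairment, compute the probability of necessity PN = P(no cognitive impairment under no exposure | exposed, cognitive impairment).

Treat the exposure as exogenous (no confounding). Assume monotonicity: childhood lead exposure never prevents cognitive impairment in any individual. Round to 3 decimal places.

PN ≈ 0.550

p₁ = P(outcome | exposed) = 802/1036 = 0.77413
p₀ = P(outcome | unexposed) = 1225/3519 = 0.34811
Under exogeneity and monotonicity, PN = (p₁ − p₀) / p₁.
PN = (0.77413 − 0.34811) / 0.77413 = 0.42602 / 0.77413 ≈ 0.5503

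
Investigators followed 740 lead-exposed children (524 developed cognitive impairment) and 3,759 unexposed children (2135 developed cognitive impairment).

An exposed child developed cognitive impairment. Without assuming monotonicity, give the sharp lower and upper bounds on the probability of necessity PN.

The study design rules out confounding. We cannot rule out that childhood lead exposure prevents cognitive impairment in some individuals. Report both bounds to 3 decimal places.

p₁ = P(outcome | exposed) = 524/740 = 0.70811
p₀ = P(outcome | unexposed) = 2135/3759 = 0.56797
Under exogeneity alone the bounds on PN are max{0,(p₁−p₀)/p₁} ≤ PN ≤ min{1,(1−p₀)/p₁}.
  lower = (p₁ − p₀)/p₁ = 0.14014 / 0.70811 ≈ 0.1979
  upper = min{1, (1 − p₀)/p₁} = 0.43203 / 0.70811 ≈ 0.6101

0.198 ≤ PN ≤ 0.610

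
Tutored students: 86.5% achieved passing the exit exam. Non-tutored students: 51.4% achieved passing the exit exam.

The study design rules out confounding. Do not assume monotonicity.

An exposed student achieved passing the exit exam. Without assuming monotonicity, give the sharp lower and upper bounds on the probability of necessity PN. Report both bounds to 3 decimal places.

p₁ = 0.865, p₀ = 0.514.
Under exogeneity alone the bounds on PN are max{0,(p₁−p₀)/p₁} ≤ PN ≤ min{1,(1−p₀)/p₁}.
  lower = (p₁ − p₀)/p₁ = 0.351 / 0.865 ≈ 0.4058
  upper = min{1, (1 − p₀)/p₁} = 0.486 / 0.865 ≈ 0.5618

0.406 ≤ PN ≤ 0.562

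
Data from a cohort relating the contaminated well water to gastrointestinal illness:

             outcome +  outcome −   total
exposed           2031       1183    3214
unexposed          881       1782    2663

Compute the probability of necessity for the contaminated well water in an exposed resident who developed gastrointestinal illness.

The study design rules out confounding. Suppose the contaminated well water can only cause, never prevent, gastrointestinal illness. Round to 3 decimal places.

PN ≈ 0.476

p₁ = P(outcome | exposed) = 2031/3214 = 0.63192
p₀ = P(outcome | unexposed) = 881/2663 = 0.33083
Under exogeneity and monotonicity, PN = (p₁ − p₀)/p₁.
PN = (0.63192 − 0.33083) / 0.63192 ≈ 0.4765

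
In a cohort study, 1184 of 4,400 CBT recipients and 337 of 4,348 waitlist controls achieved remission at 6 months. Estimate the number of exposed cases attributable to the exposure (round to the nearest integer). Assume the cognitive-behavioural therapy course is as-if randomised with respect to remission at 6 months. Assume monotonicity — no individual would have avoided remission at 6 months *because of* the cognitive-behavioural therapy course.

about 843 cases

p₁ = P(outcome | exposed) = 1184/4400 = 0.26909
p₀ = P(outcome | unexposed) = 337/4348 = 0.077507
PN = (p₁ − p₀)/p₁ = (0.26909 − 0.077507) / 0.26909 ≈ 0.71197.
Attributable cases ≈ PN × (exposed cases) = 0.71197 × 1184 ≈ 842.97.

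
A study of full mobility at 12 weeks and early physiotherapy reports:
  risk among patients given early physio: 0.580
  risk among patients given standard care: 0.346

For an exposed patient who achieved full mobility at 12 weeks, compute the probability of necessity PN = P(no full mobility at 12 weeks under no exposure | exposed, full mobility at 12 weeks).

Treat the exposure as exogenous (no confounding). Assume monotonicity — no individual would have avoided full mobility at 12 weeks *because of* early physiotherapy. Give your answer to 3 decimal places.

Let p₁ = 0.58, p₀ = 0.346.
Under exogeneity and monotonicity, PN = (p₁ − p₀) / p₁.
PN = (0.58 − 0.346) / 0.58 = 0.234 / 0.58 ≈ 0.4034

PN ≈ 0.403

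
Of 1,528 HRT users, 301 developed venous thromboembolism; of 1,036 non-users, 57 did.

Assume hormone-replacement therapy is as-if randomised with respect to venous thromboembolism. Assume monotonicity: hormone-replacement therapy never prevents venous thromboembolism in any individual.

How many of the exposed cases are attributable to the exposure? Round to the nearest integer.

p₁ = P(outcome | exposed) = 301/1528 = 0.19699
p₀ = P(outcome | unexposed) = 57/1036 = 0.055019
PN = (p₁ − p₀)/p₁ = (0.19699 − 0.055019) / 0.19699 ≈ 0.72070.
Attributable cases ≈ PN × (exposed cases) = 0.72070 × 301 ≈ 216.93.

about 217 cases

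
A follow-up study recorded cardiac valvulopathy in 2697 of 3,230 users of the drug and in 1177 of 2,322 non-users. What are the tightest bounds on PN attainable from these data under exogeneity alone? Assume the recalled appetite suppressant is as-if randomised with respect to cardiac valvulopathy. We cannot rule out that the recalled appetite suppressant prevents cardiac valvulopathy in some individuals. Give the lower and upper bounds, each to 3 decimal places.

p₁ = P(outcome | exposed) = 2697/3230 = 0.83498
p₀ = P(outcome | unexposed) = 1177/2322 = 0.50689
Under exogeneity alone the bounds on PN are max{0,(p₁−p₀)/p₁} ≤ PN ≤ min{1,(1−p₀)/p₁}.
  lower = (p₁ − p₀)/p₁ = 0.32809 / 0.83498 ≈ 0.3929
  upper = min{1, (1 − p₀)/p₁} = 0.49311 / 0.83498 ≈ 0.5906

0.393 ≤ PN ≤ 0.591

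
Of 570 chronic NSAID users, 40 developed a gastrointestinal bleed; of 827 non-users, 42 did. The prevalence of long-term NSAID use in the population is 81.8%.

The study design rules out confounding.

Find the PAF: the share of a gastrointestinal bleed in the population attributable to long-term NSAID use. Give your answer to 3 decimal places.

p₁ = P(outcome | exposed) = 40/570 = 0.070175
p₀ = P(outcome | unexposed) = 42/827 = 0.050786
Overall risk P(Y=1) = π·p₁ + (1−π)·p₀ = 0.818×0.070175 + 0.182×0.050786 = 0.066647.
Under exogeneity, PAF = [P(Y=1) − p₀] / P(Y=1).
PAF = (0.066647 − 0.050786) / 0.066647 ≈ 0.2380

PAF ≈ 0.238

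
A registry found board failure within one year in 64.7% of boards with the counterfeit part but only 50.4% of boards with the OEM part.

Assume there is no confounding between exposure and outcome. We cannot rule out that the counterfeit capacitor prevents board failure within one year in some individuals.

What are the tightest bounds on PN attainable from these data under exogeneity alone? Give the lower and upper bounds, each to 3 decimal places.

p₁ = 0.647, p₀ = 0.504.
Under exogeneity alone the bounds on PN are max{0,(p₁−p₀)/p₁} ≤ PN ≤ min{1,(1−p₀)/p₁}.
  lower = (p₁ − p₀)/p₁ = 0.143 / 0.647 ≈ 0.2210
  upper = min{1, (1 − p₀)/p₁} = 0.496 / 0.647 ≈ 0.7666

0.221 ≤ PN ≤ 0.767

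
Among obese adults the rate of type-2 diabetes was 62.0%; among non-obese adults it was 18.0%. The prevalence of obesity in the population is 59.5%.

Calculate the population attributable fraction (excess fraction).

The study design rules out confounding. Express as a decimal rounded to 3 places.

PAF ≈ 0.593

p₁ = 0.62, p₀ = 0.18.
Overall risk P(Y=1) = π·p₁ + (1−π)·p₀ = 0.595×0.62 + 0.405×0.18 = 0.4418.
Under exogeneity, PAF = [P(Y=1) − p₀] / P(Y=1).
PAF = (0.4418 − 0.18) / 0.4418 ≈ 0.5926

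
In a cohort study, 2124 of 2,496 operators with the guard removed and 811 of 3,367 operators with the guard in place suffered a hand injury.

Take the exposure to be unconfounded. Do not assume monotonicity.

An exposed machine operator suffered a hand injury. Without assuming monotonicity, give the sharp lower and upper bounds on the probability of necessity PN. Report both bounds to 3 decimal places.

p₁ = P(outcome | exposed) = 2124/2496 = 0.85096
p₀ = P(outcome | unexposed) = 811/3367 = 0.24087
Under exogeneity alone the bounds on PN are max{0,(p₁−p₀)/p₁} ≤ PN ≤ min{1,(1−p₀)/p₁}.
  lower = (p₁ − p₀)/p₁ = 0.61009 / 0.85096 ≈ 0.7169
  upper = min{1, (1 − p₀)/p₁} = 0.75913 / 0.85096 ≈ 0.8921

0.717 ≤ PN ≤ 0.892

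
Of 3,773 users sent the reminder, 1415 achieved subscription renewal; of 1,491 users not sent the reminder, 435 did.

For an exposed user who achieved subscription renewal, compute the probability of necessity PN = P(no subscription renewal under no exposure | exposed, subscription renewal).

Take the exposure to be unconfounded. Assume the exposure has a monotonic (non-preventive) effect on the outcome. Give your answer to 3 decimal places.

PN ≈ 0.222

p₁ = P(outcome | exposed) = 1415/3773 = 0.37503
p₀ = P(outcome | unexposed) = 435/1491 = 0.29175
Under exogeneity and monotonicity, PN = (p₁ − p₀) / p₁.
PN = (0.37503 − 0.29175) / 0.37503 = 0.083283 / 0.37503 ≈ 0.2221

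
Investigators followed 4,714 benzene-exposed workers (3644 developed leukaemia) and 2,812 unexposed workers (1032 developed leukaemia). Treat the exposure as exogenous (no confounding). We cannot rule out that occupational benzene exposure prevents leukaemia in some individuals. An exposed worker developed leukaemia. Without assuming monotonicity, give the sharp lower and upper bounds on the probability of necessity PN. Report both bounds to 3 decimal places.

0.525 ≤ PN ≤ 0.819

p₁ = P(outcome | exposed) = 3644/4714 = 0.77302
p₀ = P(outcome | unexposed) = 1032/2812 = 0.367
Under exogeneity alone the bounds on PN are max{0,(p₁−p₀)/p₁} ≤ PN ≤ min{1,(1−p₀)/p₁}.
  lower = (p₁ − p₀)/p₁ = 0.40602 / 0.77302 ≈ 0.5252
  upper = min{1, (1 − p₀)/p₁} = 0.633 / 0.77302 ≈ 0.8189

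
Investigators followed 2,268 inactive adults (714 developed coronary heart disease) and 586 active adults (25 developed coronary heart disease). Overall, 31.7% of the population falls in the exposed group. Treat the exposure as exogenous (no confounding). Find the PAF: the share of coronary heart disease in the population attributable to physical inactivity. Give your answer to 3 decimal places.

p₁ = P(outcome | exposed) = 714/2268 = 0.31481
p₀ = P(outcome | unexposed) = 25/586 = 0.042662
Overall risk P(Y=1) = π·p₁ + (1−π)·p₀ = 0.317×0.31481 + 0.683×0.042662 = 0.12893.
Under exogeneity, PAF = [P(Y=1) − p₀] / P(Y=1).
PAF = (0.12893 − 0.042662) / 0.12893 ≈ 0.6691

PAF ≈ 0.669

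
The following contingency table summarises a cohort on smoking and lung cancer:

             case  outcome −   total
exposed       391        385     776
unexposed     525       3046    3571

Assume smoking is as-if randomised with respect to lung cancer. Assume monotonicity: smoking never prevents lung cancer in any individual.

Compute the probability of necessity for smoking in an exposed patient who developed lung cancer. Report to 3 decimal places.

p₁ = P(outcome | exposed) = 391/776 = 0.50387
p₀ = P(outcome | unexposed) = 525/3571 = 0.14702
Under exogeneity and monotonicity, PN = (p₁ − p₀)/p₁.
PN = (0.50387 − 0.14702) / 0.50387 ≈ 0.7082

PN ≈ 0.708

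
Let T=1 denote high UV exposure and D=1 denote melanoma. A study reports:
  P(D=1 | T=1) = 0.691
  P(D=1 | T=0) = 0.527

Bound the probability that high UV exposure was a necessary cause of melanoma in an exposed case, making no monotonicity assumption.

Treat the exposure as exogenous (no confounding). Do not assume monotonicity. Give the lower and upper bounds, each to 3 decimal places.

Let p₁ = 0.691, p₀ = 0.527.
Under exogeneity alone the bounds on PN are max{0,(p₁−p₀)/p₁} ≤ PN ≤ min{1,(1−p₀)/p₁}.
  lower = (p₁ − p₀)/p₁ = 0.164 / 0.691 ≈ 0.2373
  upper = min{1, (1 − p₀)/p₁} = 0.473 / 0.691 ≈ 0.6845

0.237 ≤ PN ≤ 0.685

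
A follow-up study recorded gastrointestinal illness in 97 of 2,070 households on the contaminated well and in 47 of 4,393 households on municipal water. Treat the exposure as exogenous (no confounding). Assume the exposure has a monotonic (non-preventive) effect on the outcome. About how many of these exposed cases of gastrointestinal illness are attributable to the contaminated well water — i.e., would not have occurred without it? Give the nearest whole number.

about 75 cases

p₁ = P(outcome | exposed) = 97/2070 = 0.04686
p₀ = P(outcome | unexposed) = 47/4393 = 0.010699
PN = (p₁ − p₀)/p₁ = (0.04686 − 0.010699) / 0.04686 ≈ 0.77168.
Attributable cases ≈ PN × (exposed cases) = 0.77168 × 97 ≈ 74.85.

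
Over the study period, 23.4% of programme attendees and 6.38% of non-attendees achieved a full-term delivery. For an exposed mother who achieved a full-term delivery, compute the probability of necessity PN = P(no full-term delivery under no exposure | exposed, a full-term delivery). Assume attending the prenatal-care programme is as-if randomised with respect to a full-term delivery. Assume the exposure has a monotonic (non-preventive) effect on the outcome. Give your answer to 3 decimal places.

PN ≈ 0.727

p₁ = 0.234, p₀ = 0.0638.
Under exogeneity and monotonicity, PN = (p₁ − p₀) / p₁.
PN = (0.234 − 0.0638) / 0.234 = 0.1702 / 0.234 ≈ 0.7274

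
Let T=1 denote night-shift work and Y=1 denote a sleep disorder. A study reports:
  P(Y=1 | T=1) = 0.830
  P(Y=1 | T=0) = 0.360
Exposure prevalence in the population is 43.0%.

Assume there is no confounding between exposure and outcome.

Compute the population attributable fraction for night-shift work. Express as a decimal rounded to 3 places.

Let p₁ = 0.83, p₀ = 0.36.
Overall risk P(Y=1) = π·p₁ + (1−π)·p₀ = 0.43×0.83 + 0.57×0.36 = 0.5621.
Under exogeneity, PAF = [P(Y=1) − p₀] / P(Y=1).
PAF = (0.5621 − 0.36) / 0.5621 ≈ 0.3595

PAF ≈ 0.360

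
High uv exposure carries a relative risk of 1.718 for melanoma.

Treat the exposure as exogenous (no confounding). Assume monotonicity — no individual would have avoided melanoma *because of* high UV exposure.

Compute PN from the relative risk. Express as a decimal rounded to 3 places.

Under exogeneity and monotonicity, PN = (RR − 1) / RR = 1 − 1/RR.
PN = (1.718 − 1) / 1.718 = 0.718 / 1.718 ≈ 0.4179

PN ≈ 0.418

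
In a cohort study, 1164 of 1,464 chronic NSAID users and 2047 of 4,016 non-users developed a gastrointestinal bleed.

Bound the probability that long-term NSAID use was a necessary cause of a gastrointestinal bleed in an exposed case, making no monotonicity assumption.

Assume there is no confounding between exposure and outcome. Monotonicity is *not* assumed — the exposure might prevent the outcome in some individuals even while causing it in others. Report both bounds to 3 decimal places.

0.359 ≤ PN ≤ 0.617

p₁ = P(outcome | exposed) = 1164/1464 = 0.79508
p₀ = P(outcome | unexposed) = 2047/4016 = 0.50971
Under exogeneity alone the bounds on PN are max{0,(p₁−p₀)/p₁} ≤ PN ≤ min{1,(1−p₀)/p₁}.
  lower = (p₁ − p₀)/p₁ = 0.28537 / 0.79508 ≈ 0.3589
  upper = min{1, (1 − p₀)/p₁} = 0.49029 / 0.79508 ≈ 0.6167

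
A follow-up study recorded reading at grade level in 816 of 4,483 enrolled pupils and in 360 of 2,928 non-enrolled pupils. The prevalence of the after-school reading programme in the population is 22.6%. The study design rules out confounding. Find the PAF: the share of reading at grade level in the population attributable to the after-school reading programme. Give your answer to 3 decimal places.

p₁ = P(outcome | exposed) = 816/4483 = 0.18202
p₀ = P(outcome | unexposed) = 360/2928 = 0.12295
Overall risk P(Y=1) = π·p₁ + (1−π)·p₀ = 0.226×0.18202 + 0.774×0.12295 = 0.1363.
Under exogeneity, PAF = [P(Y=1) − p₀] / P(Y=1).
PAF = (0.1363 − 0.12295) / 0.1363 ≈ 0.0979

PAF ≈ 0.098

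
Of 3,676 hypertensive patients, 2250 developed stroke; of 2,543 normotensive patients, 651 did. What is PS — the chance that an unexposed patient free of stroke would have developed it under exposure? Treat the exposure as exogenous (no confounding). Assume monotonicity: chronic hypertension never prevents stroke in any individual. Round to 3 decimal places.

p₁ = P(outcome | exposed) = 2250/3676 = 0.61208
p₀ = P(outcome | unexposed) = 651/2543 = 0.256
Under exogeneity and monotonicity, PS = (p₁ − p₀) / (1 − p₀).
PS = (0.61208 − 0.256) / (1 − 0.256) = 0.35608 / 0.744 ≈ 0.4786

PS ≈ 0.479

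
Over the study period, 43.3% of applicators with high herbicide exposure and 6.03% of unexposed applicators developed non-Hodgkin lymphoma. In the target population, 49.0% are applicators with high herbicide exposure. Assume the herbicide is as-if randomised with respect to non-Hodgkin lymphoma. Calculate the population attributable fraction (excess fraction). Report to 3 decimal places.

PAF ≈ 0.752

p₁ = 0.433, p₀ = 0.0603.
Overall risk P(Y=1) = π·p₁ + (1−π)·p₀ = 0.49×0.433 + 0.51×0.0603 = 0.24292.
Under exogeneity, PAF = [P(Y=1) − p₀] / P(Y=1).
PAF = (0.24292 − 0.0603) / 0.24292 ≈ 0.7518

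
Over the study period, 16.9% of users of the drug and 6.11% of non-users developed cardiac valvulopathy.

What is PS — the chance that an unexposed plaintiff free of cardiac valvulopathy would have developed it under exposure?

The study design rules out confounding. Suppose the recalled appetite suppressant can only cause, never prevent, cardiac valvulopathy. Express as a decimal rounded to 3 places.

p₁ = 0.169, p₀ = 0.0611.
Under exogeneity and monotonicity, PS = (p₁ − p₀) / (1 − p₀).
PS = (0.169 − 0.0611) / (1 − 0.0611) = 0.1079 / 0.9389 ≈ 0.1149

PS ≈ 0.115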